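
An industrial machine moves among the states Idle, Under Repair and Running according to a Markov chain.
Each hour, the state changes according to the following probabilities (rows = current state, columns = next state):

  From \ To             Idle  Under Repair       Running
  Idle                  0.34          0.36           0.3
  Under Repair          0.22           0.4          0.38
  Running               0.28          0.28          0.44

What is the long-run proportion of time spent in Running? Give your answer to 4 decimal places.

0.3808

Let the stationary distribution be π with π = πP and π_1 + π_2 + π_3 = 1.
π_1 = 0.34·π_1 + 0.22·π_2 + 0.28·π_3
π_2 = 0.36·π_1 + 0.4·π_2 + 0.28·π_3
Solving with the normalization constraint gives π = (0.2760, 0.3433, 0.3808).
So the stationary probability of Running is 0.3808.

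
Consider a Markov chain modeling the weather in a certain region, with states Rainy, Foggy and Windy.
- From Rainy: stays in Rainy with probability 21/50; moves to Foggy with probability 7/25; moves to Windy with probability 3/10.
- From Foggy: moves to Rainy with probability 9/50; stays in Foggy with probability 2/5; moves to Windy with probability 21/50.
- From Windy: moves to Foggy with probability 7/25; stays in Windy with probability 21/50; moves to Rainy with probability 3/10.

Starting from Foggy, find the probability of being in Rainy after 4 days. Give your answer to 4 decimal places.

0.2969

Propagate the distribution vector 4 days from Foggy.
After 0 days: (0.0000, 1.0000, 0.0000)
After 1 day: (0.1800, 0.4000, 0.4200)
After 2 days: (0.2736, 0.3280, 0.3984)
After 3 days: (0.2935, 0.3194, 0.3872)
After 4 days: (0.2969, 0.3183, 0.3848)
P(in Rainy after 4 days) = 0.2969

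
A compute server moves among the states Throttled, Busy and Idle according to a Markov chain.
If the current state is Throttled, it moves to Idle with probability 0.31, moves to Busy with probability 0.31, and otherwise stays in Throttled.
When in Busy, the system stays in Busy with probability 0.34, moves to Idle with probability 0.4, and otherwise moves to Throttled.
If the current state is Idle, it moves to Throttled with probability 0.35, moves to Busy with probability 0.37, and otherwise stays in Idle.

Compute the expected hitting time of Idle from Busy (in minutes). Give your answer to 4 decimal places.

Let t(s) be the expected number of minutes to first reach Idle from state s, with t(Idle) = 0. Conditioning on the first minute:
t(Throttled) = 1 + 0.38·t(Throttled) + 0.31·t(Busy)
t(Busy) = 1 + 0.26·t(Throttled) + 0.34·t(Busy)
Solving: t(Throttled) = 2.9519, t(Busy) = 2.6780.
Expected minutes from Busy to Idle: 2.6780.

2.6780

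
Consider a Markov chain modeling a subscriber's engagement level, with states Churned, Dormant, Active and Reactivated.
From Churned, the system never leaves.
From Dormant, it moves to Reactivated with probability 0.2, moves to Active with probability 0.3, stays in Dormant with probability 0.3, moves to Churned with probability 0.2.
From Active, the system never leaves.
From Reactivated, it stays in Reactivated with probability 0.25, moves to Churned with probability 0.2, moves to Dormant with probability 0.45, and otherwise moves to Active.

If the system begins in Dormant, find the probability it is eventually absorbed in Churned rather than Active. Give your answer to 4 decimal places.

Let h(s) be the probability of absorption at Churned starting from transient state s. Then h(Churned) = 1 and h(Active) = 0. By first-step analysis:
h(Dormant) = 0.2·1 + 0.3·h(Dormant) + 0.3·0 + 0.2·h(Reactivated)
h(Reactivated) = 0.2·1 + 0.45·h(Dormant) + 0.1·0 + 0.25·h(Reactivated)
Solving: h(Dormant) = 0.4368, h(Reactivated) = 0.5287.
Starting from Dormant, the probability is 0.4368.

0.4368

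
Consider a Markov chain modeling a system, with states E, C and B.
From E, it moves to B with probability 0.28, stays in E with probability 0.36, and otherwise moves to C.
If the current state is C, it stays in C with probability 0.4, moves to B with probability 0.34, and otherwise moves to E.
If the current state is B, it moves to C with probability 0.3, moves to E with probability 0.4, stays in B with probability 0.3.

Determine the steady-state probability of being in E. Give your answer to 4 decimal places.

Let the stationary distribution be π with π = πP and π_1 + π_2 + π_3 = 1.
π_1 = 0.36·π_1 + 0.26·π_2 + 0.4·π_3
π_2 = 0.36·π_1 + 0.4·π_2 + 0.3·π_3
Solving with the normalization constraint gives π = (0.3367, 0.3558, 0.3075).
So the stationary probability of E is 0.3367.

0.3367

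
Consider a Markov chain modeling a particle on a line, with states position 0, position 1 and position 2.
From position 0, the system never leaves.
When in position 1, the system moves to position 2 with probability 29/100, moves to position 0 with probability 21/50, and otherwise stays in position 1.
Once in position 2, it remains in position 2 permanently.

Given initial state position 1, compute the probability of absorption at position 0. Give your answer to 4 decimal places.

0.5915

Let h(s) be the probability of absorption at position 0 starting from transient state s. Then h(position 0) = 1 and h(position 2) = 0. By first-step analysis:
h(position 1) = 0.42·1 + 0.29·h(position 1) + 0.29·0
Solving: h(position 1) = 0.5915.
Starting from position 1, the probability is 0.5915.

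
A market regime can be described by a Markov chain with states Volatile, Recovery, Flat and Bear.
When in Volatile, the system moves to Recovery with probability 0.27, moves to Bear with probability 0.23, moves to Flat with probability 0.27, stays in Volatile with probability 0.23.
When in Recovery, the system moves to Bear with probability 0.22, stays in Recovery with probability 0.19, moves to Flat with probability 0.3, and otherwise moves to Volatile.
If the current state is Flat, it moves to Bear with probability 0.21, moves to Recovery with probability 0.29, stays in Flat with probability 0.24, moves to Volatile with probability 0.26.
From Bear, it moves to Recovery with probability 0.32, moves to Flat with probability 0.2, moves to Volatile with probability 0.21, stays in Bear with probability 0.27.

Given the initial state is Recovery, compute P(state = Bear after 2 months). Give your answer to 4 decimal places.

0.2309

Propagate the distribution vector 2 months from Recovery.
After 0 months: (0.0000, 1.0000, 0.0000, 0.0000)
After 1 month: (0.2900, 0.1900, 0.3000, 0.2200)
After 2 months: (0.2460, 0.2718, 0.2513, 0.2309)
P(in Bear after 2 months) = 0.2309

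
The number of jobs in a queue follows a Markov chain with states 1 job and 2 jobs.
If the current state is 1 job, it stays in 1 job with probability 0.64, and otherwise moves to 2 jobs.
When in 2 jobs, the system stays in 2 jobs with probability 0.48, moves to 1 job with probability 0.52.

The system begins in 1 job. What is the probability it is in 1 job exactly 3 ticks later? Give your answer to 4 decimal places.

Propagate the distribution vector 3 ticks from 1 job.
After 0 ticks: (1.0000, 0.0000)
After 1 tick: (0.6400, 0.3600)
After 2 ticks: (0.5968, 0.4032)
After 3 ticks: (0.5916, 0.4084)
P(in 1 job after 3 ticks) = 0.5916

0.5916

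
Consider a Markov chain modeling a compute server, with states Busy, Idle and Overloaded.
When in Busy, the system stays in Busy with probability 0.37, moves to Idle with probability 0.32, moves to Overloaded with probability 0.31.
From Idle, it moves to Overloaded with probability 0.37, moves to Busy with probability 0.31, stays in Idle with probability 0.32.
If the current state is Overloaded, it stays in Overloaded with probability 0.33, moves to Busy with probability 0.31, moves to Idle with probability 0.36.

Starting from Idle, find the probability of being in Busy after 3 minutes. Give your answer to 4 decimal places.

0.3297

Propagate the distribution vector 3 minutes from Idle.
After 0 minutes: (0.0000, 1.0000, 0.0000)
After 1 minute: (0.3100, 0.3200, 0.3700)
After 2 minutes: (0.3286, 0.3348, 0.3366)
After 3 minutes: (0.3297, 0.3335, 0.3368)
P(in Busy after 3 minutes) = 0.3297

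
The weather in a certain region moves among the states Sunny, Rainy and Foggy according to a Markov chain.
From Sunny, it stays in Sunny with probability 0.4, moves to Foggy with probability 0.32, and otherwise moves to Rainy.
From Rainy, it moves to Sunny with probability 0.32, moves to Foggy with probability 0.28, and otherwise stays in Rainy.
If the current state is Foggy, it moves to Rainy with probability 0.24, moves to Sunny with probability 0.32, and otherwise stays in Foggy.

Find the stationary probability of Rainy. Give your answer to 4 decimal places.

0.3023

Let the stationary distribution be π with π = πP and π_1 + π_2 + π_3 = 1.
π_1 = 0.4·π_1 + 0.32·π_2 + 0.32·π_3
π_2 = 0.28·π_1 + 0.4·π_2 + 0.24·π_3
Solving with the normalization constraint gives π = (0.3478, 0.3023, 0.3499).
So the stationary probability of Rainy is 0.3023.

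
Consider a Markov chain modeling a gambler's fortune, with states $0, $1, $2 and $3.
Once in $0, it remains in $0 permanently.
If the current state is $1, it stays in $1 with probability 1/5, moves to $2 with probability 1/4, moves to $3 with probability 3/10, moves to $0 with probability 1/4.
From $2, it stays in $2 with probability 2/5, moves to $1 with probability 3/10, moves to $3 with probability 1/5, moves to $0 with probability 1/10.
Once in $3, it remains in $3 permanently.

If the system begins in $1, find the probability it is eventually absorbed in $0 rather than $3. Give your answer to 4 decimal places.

0.4321

Let h(s) be the probability of absorption at $0 starting from transient state s. Then h($0) = 1 and h($3) = 0. By first-step analysis:
h($1) = 0.25·1 + 0.2·h($1) + 0.25·h($2) + 0.3·0
h($2) = 0.1·1 + 0.3·h($1) + 0.4·h($2) + 0.2·0
Solving: h($1) = 0.4321, h($2) = 0.3827.
Starting from $1, the probability is 0.4321.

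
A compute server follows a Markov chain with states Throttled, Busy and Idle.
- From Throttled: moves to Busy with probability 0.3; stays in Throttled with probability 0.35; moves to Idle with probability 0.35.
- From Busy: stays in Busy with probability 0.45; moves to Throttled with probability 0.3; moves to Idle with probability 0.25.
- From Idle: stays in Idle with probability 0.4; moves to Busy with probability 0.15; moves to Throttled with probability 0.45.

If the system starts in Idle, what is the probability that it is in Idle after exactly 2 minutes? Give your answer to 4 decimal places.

Sum over the intermediate state after 1 minute:
P = P(Idle→Throttled)·P(Throttled→Idle) + P(Idle→Busy)·P(Busy→Idle) + P(Idle→Idle)·P(Idle→Idle)
  = 0.45×0.35 + 0.15×0.25 + 0.4×0.4
  = 0.1575 + 0.0375 + 0.1600 = 0.3550

0.3550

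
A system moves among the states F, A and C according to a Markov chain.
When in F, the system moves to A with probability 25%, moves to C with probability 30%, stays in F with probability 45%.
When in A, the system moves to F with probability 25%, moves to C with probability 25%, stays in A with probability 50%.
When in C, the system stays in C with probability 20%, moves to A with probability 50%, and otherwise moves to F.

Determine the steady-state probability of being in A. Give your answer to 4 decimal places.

0.4179

Let the stationary distribution be π with π = πP and π_1 + π_2 + π_3 = 1.
π_1 = 0.45·π_1 + 0.25·π_2 + 0.3·π_3
π_2 = 0.25·π_1 + 0.5·π_2 + 0.5·π_3
Solving with the normalization constraint gives π = (0.3284, 0.4179, 0.2537).
So the stationary probability of A is 0.4179.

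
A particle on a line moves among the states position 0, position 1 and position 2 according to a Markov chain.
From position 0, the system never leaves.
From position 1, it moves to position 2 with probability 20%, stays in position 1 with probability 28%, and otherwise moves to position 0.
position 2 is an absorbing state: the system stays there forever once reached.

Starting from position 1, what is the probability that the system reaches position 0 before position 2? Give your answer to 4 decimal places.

Let h(s) be the probability of absorption at position 0 starting from transient state s. Then h(position 0) = 1 and h(position 2) = 0. By first-step analysis:
h(position 1) = 0.52·1 + 0.28·h(position 1) + 0.2·0
Solving: h(position 1) = 0.7222.
Starting from position 1, the probability is 0.7222.

0.7222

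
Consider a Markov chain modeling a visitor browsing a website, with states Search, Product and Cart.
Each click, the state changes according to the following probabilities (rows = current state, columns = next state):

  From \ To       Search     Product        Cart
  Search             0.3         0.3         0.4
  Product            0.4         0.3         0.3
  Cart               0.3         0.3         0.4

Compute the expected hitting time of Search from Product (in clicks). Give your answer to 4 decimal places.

Let t(s) be the expected number of clicks to first reach Search from state s, with t(Search) = 0. Conditioning on the first click:
t(Product) = 1 + 0.3·t(Product) + 0.3·t(Cart)
t(Cart) = 1 + 0.3·t(Product) + 0.4·t(Cart)
Solving: t(Product) = 2.7273, t(Cart) = 3.0303.
Expected clicks from Product to Search: 2.7273.

2.7273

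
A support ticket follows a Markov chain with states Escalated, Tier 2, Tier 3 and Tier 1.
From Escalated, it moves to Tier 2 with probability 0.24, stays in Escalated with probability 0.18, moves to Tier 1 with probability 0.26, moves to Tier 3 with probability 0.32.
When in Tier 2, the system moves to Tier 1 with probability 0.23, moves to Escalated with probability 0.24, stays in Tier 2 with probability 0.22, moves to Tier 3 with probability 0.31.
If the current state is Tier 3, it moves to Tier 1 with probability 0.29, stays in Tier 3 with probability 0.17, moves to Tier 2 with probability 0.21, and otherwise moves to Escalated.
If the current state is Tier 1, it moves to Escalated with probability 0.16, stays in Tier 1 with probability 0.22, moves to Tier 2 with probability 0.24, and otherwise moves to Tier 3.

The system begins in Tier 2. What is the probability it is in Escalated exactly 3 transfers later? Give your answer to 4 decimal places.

Propagate the distribution vector 3 transfers from Tier 2.
After 0 transfers: (0.0000, 1.0000, 0.0000, 0.0000)
After 1 transfer: (0.2400, 0.2200, 0.3100, 0.2300)
After 2 transfers: (0.2351, 0.2263, 0.2851, 0.2535)
After 3 transfers: (0.2313, 0.2269, 0.2902, 0.2516)
P(in Escalated after 3 transfers) = 0.2313

0.2313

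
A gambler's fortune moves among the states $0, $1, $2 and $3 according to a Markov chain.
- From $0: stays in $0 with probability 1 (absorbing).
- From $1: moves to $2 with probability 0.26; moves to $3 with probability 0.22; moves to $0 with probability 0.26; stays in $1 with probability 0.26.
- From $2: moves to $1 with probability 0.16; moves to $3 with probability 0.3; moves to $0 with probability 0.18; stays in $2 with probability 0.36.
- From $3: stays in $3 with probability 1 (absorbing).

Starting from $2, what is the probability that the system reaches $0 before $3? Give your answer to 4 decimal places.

0.4046

Let h(s) be the probability of absorption at $0 starting from transient state s. Then h($0) = 1 and h($3) = 0. By first-step analysis:
h($1) = 0.26·1 + 0.26·h($1) + 0.26·h($2) + 0.22·0
h($2) = 0.18·1 + 0.16·h($1) + 0.36·h($2) + 0.3·0
Solving: h($1) = 0.4935, h($2) = 0.4046.
Starting from $2, the probability is 0.4046.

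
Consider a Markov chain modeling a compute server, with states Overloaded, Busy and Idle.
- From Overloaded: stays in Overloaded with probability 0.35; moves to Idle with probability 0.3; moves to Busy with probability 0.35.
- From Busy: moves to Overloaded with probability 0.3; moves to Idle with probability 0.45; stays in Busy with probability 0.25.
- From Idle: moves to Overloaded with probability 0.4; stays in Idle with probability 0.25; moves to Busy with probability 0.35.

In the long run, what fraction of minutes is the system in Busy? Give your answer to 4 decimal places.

Let the stationary distribution be π with π = πP and π_1 + π_2 + π_3 = 1.
π_1 = 0.35·π_1 + 0.3·π_2 + 0.4·π_3
π_2 = 0.35·π_1 + 0.25·π_2 + 0.35·π_3
Solving with the normalization constraint gives π = (0.3506, 0.3182, 0.3312).
So the stationary probability of Busy is 0.3182.

0.3182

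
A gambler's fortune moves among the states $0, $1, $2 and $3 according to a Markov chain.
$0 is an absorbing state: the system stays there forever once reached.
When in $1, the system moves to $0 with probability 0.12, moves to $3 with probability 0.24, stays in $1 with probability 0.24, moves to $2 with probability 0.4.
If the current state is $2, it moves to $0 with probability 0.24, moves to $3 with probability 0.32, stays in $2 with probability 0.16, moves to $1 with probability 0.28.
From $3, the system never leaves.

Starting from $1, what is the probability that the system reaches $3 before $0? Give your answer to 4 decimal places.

Let h(s) be the probability of absorption at $3 starting from transient state s. Then h($3) = 1 and h($0) = 0. By first-step analysis:
h($1) = 0.12·0 + 0.24·h($1) + 0.4·h($2) + 0.24·1
h($2) = 0.24·0 + 0.28·h($1) + 0.16·h($2) + 0.32·1
Solving: h($1) = 0.6261, h($2) = 0.5897.
Starting from $1, the probability is 0.6261.

0.6261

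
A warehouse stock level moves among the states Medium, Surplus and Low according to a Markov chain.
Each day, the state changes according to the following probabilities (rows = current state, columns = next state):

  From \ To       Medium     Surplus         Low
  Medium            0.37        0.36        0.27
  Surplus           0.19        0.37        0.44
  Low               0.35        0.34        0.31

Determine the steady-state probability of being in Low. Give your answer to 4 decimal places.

0.3444

Let the stationary distribution be π with π = πP and π_1 + π_2 + π_3 = 1.
π_1 = 0.37·π_1 + 0.19·π_2 + 0.35·π_3
π_2 = 0.36·π_1 + 0.37·π_2 + 0.34·π_3
Solving with the normalization constraint gives π = (0.2989, 0.3567, 0.3444).
So the stationary probability of Low is 0.3444.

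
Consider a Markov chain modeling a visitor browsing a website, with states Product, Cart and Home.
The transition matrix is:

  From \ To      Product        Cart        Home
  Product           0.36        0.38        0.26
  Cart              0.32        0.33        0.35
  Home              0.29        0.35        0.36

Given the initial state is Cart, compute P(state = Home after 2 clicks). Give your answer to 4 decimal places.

Sum over the intermediate state after 1 click:
P = P(Cart→Product)·P(Product→Home) + P(Cart→Cart)·P(Cart→Home) + P(Cart→Home)·P(Home→Home)
  = 0.32×0.26 + 0.33×0.35 + 0.35×0.36
  = 0.0832 + 0.1155 + 0.1260 = 0.3247

0.3247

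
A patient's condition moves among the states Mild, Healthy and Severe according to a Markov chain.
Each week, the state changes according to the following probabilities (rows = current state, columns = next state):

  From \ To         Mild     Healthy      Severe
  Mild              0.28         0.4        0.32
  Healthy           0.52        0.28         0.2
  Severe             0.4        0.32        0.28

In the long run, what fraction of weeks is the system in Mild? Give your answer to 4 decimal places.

0.3934

Let the stationary distribution be π with π = πP and π_1 + π_2 + π_3 = 1.
π_1 = 0.28·π_1 + 0.52·π_2 + 0.4·π_3
π_2 = 0.4·π_1 + 0.28·π_2 + 0.32·π_3
Solving with the normalization constraint gives π = (0.3934, 0.3380, 0.2687).
So the stationary probability of Mild is 0.3934.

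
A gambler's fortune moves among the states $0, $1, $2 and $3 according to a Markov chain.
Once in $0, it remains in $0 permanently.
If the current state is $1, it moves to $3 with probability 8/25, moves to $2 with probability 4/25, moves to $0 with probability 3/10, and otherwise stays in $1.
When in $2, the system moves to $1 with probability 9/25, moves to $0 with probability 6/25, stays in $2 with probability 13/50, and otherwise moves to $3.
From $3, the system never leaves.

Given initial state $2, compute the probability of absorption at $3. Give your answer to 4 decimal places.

Let h(s) be the probability of absorption at $3 starting from transient state s. Then h($3) = 1 and h($0) = 0. By first-step analysis:
h($1) = 0.3·0 + 0.22·h($1) + 0.16·h($2) + 0.32·1
h($2) = 0.24·0 + 0.36·h($1) + 0.26·h($2) + 0.14·1
Solving: h($1) = 0.4988, h($2) = 0.4319.
Starting from $2, the probability is 0.4319.

0.4319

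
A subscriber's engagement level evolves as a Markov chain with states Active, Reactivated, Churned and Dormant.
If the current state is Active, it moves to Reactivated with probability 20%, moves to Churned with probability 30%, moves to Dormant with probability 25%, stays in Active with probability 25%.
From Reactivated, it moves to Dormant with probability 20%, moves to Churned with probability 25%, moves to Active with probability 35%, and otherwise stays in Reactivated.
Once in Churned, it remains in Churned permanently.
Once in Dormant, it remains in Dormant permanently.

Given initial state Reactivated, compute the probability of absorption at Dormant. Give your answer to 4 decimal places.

Let h(s) be the probability of absorption at Dormant starting from transient state s. Then h(Dormant) = 1 and h(Churned) = 0. By first-step analysis:
h(Active) = 0.25·h(Active) + 0.2·h(Reactivated) + 0.3·0 + 0.25·1
h(Reactivated) = 0.35·h(Active) + 0.2·h(Reactivated) + 0.25·0 + 0.2·1
Solving: h(Active) = 0.4528, h(Reactivated) = 0.4481.
Starting from Reactivated, the probability is 0.4481.

0.4481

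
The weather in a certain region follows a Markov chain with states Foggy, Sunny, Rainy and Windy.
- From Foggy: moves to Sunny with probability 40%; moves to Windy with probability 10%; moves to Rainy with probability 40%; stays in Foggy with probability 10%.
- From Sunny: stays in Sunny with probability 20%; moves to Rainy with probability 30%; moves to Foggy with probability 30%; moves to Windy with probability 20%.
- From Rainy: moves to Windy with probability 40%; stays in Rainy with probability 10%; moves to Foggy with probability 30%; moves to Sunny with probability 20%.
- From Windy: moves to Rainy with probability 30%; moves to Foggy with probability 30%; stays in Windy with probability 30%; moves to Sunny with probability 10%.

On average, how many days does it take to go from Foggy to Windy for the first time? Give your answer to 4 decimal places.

4.6667

Let t(s) be the expected number of days to first reach Windy from state s, with t(Windy) = 0. Conditioning on the first day:
t(Foggy) = 1 + 0.1·t(Foggy) + 0.4·t(Sunny) + 0.4·t(Rainy)
t(Sunny) = 1 + 0.3·t(Foggy) + 0.2·t(Sunny) + 0.3·t(Rainy)
t(Rainy) = 1 + 0.3·t(Foggy) + 0.2·t(Sunny) + 0.1·t(Rainy)
Solving: t(Foggy) = 4.6667, t(Sunny) = 4.3636, t(Rainy) = 3.6364.
Expected days from Foggy to Windy: 4.6667.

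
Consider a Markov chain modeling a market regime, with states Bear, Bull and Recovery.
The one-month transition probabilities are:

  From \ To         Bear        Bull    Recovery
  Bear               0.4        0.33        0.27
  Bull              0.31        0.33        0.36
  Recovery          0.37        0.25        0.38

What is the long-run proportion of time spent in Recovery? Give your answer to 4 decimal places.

0.3340

Let the stationary distribution be π with π = πP and π_1 + π_2 + π_3 = 1.
π_1 = 0.4·π_1 + 0.31·π_2 + 0.37·π_3
π_2 = 0.33·π_1 + 0.33·π_2 + 0.25·π_3
Solving with the normalization constraint gives π = (0.3627, 0.3033, 0.3340).
So the stationary probability of Recovery is 0.3340.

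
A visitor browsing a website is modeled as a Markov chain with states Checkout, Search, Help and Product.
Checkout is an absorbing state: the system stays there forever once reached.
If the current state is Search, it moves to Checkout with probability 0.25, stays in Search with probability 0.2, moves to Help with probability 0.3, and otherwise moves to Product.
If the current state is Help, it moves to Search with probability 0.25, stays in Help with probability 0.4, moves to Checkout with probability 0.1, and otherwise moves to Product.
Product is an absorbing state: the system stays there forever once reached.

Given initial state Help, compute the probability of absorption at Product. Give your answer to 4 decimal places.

Let h(s) be the probability of absorption at Product starting from transient state s. Then h(Product) = 1 and h(Checkout) = 0. By first-step analysis:
h(Search) = 0.25·0 + 0.2·h(Search) + 0.3·h(Help) + 0.25·1
h(Help) = 0.1·0 + 0.25·h(Search) + 0.4·h(Help) + 0.25·1
Solving: h(Search) = 0.5556, h(Help) = 0.6481.
Starting from Help, the probability is 0.6481.

0.6481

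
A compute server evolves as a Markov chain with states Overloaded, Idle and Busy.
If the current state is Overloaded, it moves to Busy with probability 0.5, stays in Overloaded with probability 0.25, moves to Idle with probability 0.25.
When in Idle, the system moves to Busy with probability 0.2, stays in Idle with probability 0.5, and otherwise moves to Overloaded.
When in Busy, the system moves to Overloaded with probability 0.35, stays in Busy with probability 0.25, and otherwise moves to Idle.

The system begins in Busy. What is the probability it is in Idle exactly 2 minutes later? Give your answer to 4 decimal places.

Sum over the intermediate state after 1 minute:
P = P(Busy→Overloaded)·P(Overloaded→Idle) + P(Busy→Idle)·P(Idle→Idle) + P(Busy→Busy)·P(Busy→Idle)
  = 0.35×0.25 + 0.4×0.5 + 0.25×0.4
  = 0.0875 + 0.2000 + 0.1000 = 0.3875

0.3875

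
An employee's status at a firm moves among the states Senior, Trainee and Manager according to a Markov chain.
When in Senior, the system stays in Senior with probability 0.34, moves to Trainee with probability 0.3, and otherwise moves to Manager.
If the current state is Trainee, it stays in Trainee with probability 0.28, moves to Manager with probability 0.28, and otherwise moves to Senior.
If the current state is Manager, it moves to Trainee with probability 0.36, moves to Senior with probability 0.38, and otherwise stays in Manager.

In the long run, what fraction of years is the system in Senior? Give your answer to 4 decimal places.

0.3834

Let the stationary distribution be π with π = πP and π_1 + π_2 + π_3 = 1.
π_1 = 0.34·π_1 + 0.44·π_2 + 0.38·π_3
π_2 = 0.3·π_1 + 0.28·π_2 + 0.36·π_3
Solving with the normalization constraint gives π = (0.3834, 0.3120, 0.3046).
So the stationary probability of Senior is 0.3834.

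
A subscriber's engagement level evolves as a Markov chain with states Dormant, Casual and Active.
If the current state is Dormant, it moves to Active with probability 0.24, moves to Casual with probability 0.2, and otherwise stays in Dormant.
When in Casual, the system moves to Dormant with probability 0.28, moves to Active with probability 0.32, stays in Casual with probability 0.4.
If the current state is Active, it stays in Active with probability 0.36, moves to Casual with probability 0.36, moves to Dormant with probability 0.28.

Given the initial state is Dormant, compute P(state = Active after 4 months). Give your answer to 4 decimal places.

Propagate the distribution vector 4 months from Dormant.
After 0 months: (1.0000, 0.0000, 0.0000)
After 1 month: (0.5600, 0.2000, 0.2400)
After 2 months: (0.4368, 0.2784, 0.2848)
After 3 months: (0.4023, 0.3012, 0.2964)
After 4 months: (0.3926, 0.3077, 0.2997)
P(in Active after 4 months) = 0.2997

0.2997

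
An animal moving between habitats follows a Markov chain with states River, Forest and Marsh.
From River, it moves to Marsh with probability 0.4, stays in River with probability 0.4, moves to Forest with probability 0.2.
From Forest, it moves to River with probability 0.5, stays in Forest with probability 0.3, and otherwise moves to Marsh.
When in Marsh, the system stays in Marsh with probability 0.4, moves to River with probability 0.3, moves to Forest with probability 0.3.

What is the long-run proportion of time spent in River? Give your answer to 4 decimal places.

Let the stationary distribution be π with π = πP and π_1 + π_2 + π_3 = 1.
π_1 = 0.4·π_1 + 0.5·π_2 + 0.3·π_3
π_2 = 0.2·π_1 + 0.3·π_2 + 0.3·π_3
Solving with the normalization constraint gives π = (0.3913, 0.2609, 0.3478).
So the stationary probability of River is 0.3913.

0.3913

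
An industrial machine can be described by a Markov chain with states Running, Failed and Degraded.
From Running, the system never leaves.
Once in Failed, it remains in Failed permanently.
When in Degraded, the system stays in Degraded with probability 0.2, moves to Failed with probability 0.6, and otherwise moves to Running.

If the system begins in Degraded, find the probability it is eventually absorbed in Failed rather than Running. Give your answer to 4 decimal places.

0.7500

Let h(s) be the probability of absorption at Failed starting from transient state s. Then h(Failed) = 1 and h(Running) = 0. By first-step analysis:
h(Degraded) = 0.2·0 + 0.6·1 + 0.2·h(Degraded)
Solving: h(Degraded) = 0.7500.
Starting from Degraded, the probability is 0.7500.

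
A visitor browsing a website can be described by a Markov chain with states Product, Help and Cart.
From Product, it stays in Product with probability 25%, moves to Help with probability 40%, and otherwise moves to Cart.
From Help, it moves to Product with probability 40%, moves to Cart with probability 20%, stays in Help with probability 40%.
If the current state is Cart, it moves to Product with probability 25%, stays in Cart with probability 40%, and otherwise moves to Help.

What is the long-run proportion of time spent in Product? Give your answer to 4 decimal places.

0.3077

Let the stationary distribution be π with π = πP and π_1 + π_2 + π_3 = 1.
π_1 = 0.25·π_1 + 0.4·π_2 + 0.25·π_3
π_2 = 0.4·π_1 + 0.4·π_2 + 0.35·π_3
Solving with the normalization constraint gives π = (0.3077, 0.3846, 0.3077).
So the stationary probability of Product is 0.3077.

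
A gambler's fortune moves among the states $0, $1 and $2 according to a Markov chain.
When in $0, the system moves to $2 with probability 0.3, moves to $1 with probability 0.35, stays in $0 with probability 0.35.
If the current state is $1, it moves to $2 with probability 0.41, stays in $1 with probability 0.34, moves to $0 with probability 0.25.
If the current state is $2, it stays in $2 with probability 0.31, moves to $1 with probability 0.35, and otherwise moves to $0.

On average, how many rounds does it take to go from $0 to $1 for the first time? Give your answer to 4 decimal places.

2.8571

Let t(s) be the expected number of rounds to first reach $1 from state s, with t($1) = 0. Conditioning on the first round:
t($0) = 1 + 0.35·t($0) + 0.3·t($2)
t($2) = 1 + 0.34·t($0) + 0.31·t($2)
Solving: t($0) = 2.8571, t($2) = 2.8571.
Expected rounds from $0 to $1: 2.8571.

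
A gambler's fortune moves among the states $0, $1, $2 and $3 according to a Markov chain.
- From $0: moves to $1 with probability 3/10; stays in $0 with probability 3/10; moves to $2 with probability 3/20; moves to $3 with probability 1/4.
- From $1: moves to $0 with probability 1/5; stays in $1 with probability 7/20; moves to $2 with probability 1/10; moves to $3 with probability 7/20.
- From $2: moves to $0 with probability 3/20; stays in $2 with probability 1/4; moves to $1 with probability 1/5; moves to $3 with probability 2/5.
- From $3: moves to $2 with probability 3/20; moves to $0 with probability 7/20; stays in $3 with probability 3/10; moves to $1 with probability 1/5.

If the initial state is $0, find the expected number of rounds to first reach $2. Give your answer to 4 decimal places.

7.3663

Let t(s) be the expected number of rounds to first reach $2 from state s, with t($2) = 0. Conditioning on the first round:
t($0) = 1 + 0.3·t($0) + 0.3·t($1) + 0.25·t($3)
t($1) = 1 + 0.2·t($0) + 0.35·t($1) + 0.35·t($3)
t($3) = 1 + 0.35·t($0) + 0.2·t($1) + 0.3·t($3)
Solving: t($0) = 7.3663, t($1) = 7.7497, t($3) = 7.3259.
Expected rounds from $0 to $2: 7.3663.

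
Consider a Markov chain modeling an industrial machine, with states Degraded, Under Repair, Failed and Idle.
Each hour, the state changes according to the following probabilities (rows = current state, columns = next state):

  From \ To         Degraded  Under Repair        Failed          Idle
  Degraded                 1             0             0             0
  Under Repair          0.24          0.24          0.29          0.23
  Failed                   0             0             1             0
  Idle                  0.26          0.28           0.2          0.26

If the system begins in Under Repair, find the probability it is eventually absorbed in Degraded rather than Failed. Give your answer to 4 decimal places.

0.4767

Let h(s) be the probability of absorption at Degraded starting from transient state s. Then h(Degraded) = 1 and h(Failed) = 0. By first-step analysis:
h(Under Repair) = 0.24·1 + 0.24·h(Under Repair) + 0.29·0 + 0.23·h(Idle)
h(Idle) = 0.26·1 + 0.28·h(Under Repair) + 0.2·0 + 0.26·h(Idle)
Solving: h(Under Repair) = 0.4767, h(Idle) = 0.5317.
Starting from Under Repair, the probability is 0.4767.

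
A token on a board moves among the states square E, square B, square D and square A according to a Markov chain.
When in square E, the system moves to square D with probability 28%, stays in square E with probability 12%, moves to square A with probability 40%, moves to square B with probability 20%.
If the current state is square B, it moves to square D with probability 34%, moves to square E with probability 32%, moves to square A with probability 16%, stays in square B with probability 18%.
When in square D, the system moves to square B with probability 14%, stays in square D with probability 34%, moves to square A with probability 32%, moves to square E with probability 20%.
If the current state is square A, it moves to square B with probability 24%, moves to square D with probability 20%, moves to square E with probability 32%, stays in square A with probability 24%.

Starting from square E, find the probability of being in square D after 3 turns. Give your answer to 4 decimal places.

0.2871

Propagate the distribution vector 3 turns from square E.
After 0 turns: (1.0000, 0.0000, 0.0000, 0.0000)
After 1 turn: (0.1200, 0.2000, 0.2800, 0.4000)
After 2 turns: (0.2624, 0.1952, 0.2768, 0.2656)
After 3 turns: (0.2343, 0.1901, 0.2871, 0.2885)
P(in square D after 3 turns) = 0.2871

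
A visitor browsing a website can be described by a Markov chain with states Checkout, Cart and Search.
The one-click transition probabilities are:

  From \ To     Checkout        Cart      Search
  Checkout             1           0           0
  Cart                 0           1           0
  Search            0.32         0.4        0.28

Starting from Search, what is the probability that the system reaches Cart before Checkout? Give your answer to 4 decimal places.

0.5556

Let h(s) be the probability of absorption at Cart starting from transient state s. Then h(Cart) = 1 and h(Checkout) = 0. By first-step analysis:
h(Search) = 0.32·0 + 0.4·1 + 0.28·h(Search)
Solving: h(Search) = 0.5556.
Starting from Search, the probability is 0.5556.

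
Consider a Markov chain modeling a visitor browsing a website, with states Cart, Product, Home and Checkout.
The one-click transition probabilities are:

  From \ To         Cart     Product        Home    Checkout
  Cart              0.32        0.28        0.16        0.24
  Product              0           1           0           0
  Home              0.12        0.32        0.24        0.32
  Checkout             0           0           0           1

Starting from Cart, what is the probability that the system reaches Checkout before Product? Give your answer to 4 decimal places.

0.4695

Let h(s) be the probability of absorption at Checkout starting from transient state s. Then h(Checkout) = 1 and h(Product) = 0. By first-step analysis:
h(Cart) = 0.32·h(Cart) + 0.28·0 + 0.16·h(Home) + 0.24·1
h(Home) = 0.12·h(Cart) + 0.32·0 + 0.24·h(Home) + 0.32·1
Solving: h(Cart) = 0.4695, h(Home) = 0.4952.
Starting from Cart, the probability is 0.4695.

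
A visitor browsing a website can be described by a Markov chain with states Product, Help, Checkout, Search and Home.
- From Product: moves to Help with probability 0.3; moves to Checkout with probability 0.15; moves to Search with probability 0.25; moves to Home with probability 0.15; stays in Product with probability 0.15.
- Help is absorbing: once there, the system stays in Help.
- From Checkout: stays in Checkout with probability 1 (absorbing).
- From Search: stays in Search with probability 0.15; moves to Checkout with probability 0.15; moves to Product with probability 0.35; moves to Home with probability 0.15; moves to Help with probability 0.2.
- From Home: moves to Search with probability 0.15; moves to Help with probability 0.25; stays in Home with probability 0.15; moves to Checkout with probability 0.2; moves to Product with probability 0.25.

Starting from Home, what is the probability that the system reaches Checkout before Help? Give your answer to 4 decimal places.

Let h(s) be the probability of absorption at Checkout starting from transient state s. Then h(Checkout) = 1 and h(Help) = 0. By first-step analysis:
h(Product) = 0.15·h(Product) + 0.3·0 + 0.15·1 + 0.25·h(Search) + 0.15·h(Home)
h(Search) = 0.35·h(Product) + 0.2·0 + 0.15·1 + 0.15·h(Search) + 0.15·h(Home)
h(Home) = 0.25·h(Product) + 0.25·0 + 0.2·1 + 0.15·h(Search) + 0.15·h(Home)
Solving: h(Product) = 0.3674, h(Search) = 0.4008, h(Home) = 0.4141.
Starting from Home, the probability is 0.4141.

0.4141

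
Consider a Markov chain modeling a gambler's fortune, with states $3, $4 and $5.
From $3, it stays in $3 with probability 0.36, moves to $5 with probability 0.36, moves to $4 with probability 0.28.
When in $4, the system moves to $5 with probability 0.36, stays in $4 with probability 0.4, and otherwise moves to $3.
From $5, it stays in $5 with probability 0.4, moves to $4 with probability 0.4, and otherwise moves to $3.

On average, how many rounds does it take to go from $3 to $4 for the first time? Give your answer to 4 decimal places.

3.0769

Let t(s) be the expected number of rounds to first reach $4 from state s, with t($4) = 0. Conditioning on the first round:
t($3) = 1 + 0.36·t($3) + 0.36·t($5)
t($5) = 1 + 0.2·t($3) + 0.4·t($5)
Solving: t($3) = 3.0769, t($5) = 2.6923.
Expected rounds from $3 to $4: 3.0769.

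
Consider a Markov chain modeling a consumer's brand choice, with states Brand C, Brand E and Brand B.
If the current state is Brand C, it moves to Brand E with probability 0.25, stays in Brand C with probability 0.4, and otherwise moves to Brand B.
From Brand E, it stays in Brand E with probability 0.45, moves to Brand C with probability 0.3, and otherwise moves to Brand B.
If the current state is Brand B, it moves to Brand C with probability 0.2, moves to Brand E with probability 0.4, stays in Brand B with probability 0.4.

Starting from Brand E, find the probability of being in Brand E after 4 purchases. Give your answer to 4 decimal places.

Propagate the distribution vector 4 purchases from Brand E.
After 0 purchases: (0.0000, 1.0000, 0.0000)
After 1 purchase: (0.3000, 0.4500, 0.2500)
After 2 purchases: (0.3050, 0.3775, 0.3175)
After 3 purchases: (0.2988, 0.3731, 0.3281)
After 4 purchases: (0.2971, 0.3738, 0.3291)
P(in Brand E after 4 purchases) = 0.3738

0.3738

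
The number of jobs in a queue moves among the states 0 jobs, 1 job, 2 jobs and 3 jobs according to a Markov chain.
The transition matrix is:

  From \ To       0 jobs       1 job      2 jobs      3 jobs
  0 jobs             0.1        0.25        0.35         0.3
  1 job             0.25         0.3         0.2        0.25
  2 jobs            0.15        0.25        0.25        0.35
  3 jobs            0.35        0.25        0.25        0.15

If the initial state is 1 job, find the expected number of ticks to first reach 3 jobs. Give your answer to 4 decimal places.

3.5215

Let t(s) be the expected number of ticks to first reach 3 jobs from state s, with t(3 jobs) = 0. Conditioning on the first tick:
t(0 jobs) = 1 + 0.1·t(0 jobs) + 0.25·t(1 job) + 0.35·t(2 jobs)
t(1 job) = 1 + 0.25·t(0 jobs) + 0.3·t(1 job) + 0.2·t(2 jobs)
t(2 jobs) = 1 + 0.15·t(0 jobs) + 0.25·t(1 job) + 0.25·t(2 jobs)
Solving: t(0 jobs) = 3.3227, t(1 job) = 3.5215, t(2 jobs) = 3.1717.
Expected ticks from 1 job to 3 jobs: 3.5215.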